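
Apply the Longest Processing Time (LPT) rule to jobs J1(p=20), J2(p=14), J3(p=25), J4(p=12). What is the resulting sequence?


LPT: sort by longest processing time first
  J3: p=25
  J1: p=20
  J2: p=14
  J4: p=12
Order: J3 → J1 → J2 → J4


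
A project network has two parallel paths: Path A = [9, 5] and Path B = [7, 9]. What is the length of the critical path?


Path A: 9 + 5 = 14
Path B: 7 + 9 = 16
Critical path = longest = max(14, 16)
= 16 (Path B)


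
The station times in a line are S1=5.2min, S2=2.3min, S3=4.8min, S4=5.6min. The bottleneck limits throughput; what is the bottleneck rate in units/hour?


Bottleneck = longest station time
Station times: [5.2, 2.3, 4.8, 5.6]
Max = 5.6 min
Rate = 60 / 5.6
= 10.71 units/hour (bottleneck: 5.6min)


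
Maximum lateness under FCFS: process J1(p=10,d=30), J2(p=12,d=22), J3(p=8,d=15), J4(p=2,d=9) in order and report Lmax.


Lateness per job (L = C - d):
  J1: C=10, d=30, L=-20
  J2: C=22, d=22, L=0
  J3: C=30, d=15, L=15
  J4: C=32, d=9, L=23
Lmax = max(-20, 0, 15, 23)
= 23


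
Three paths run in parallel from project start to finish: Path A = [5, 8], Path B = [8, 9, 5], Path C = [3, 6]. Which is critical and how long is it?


Path A: 5 + 8 = 13
Path B: 8 + 9 + 5 = 22
Path C: 3 + 6 = 9
Critical path = longest = max(13, 22, 9)
= 22 (Path B)


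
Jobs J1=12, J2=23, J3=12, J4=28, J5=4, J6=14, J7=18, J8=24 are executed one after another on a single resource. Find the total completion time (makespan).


Sequential makespan: sum all processing times
= 12 + 23 + 12 + 28 + 4 + 14 + 18 + 24
= 135 time units


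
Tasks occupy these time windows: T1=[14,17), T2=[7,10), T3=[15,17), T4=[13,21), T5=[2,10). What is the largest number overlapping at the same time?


Check each time point for overlaps:
  t=15: 3 tasks active (T1, T3, T4)
Max concurrent = 3


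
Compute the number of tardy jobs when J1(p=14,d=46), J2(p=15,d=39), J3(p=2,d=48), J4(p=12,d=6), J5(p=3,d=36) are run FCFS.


Completion vs due date:
  J1: C=14, d=46 → on time
  J2: C=29, d=39 → on time
  J3: C=31, d=48 → on time
  J4: C=43, d=6 → TARDY
  J5: C=46, d=36 → TARDY
Tardy jobs: J4, J5
Count = 2


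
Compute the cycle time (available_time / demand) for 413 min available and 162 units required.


Cycle time = available time / demand
= 413 / 162
= 2.55 min/unit


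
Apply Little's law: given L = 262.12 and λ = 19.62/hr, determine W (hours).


Little's law: L = λW → W = L / λ
= 262.12 / 19.62
= 13.36 hours


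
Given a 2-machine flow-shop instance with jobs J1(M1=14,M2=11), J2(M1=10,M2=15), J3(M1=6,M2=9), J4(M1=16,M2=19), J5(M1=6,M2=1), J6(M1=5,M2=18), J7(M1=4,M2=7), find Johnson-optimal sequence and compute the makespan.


Johnson's rule:
Group 1 (M1≤M2, sort by M1): ['J7', 'J6', 'J3', 'J2', 'J4']
Group 2 (M1>M2, sort desc M2): ['J1', 'J5']
Sequence: J7 → J6 → J3 → J2 → J4 → J1 → J5
Makespan calculation:
  J7: M1 done=4, M2 done=11
  J6: M1 done=9, M2 done=29
  J3: M1 done=15, M2 done=38
  J2: M1 done=25, M2 done=53
  J4: M1 done=41, M2 done=72
  J1: M1 done=55, M2 done=83
  J5: M1 done=61, M2 done=84
= Sequence: J7 → J6 → J3 → J2 → J4 → J1 → J5, Makespan: 84


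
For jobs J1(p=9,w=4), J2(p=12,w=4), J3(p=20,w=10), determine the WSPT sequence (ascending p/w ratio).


WSPT (Smith's rule): sort by p/w ascending
  J3: p/w = 20/10 = 2.000
  J1: p/w = 9/4 = 2.250
  J2: p/w = 12/4 = 3.000
Order: J3 → J1 → J2


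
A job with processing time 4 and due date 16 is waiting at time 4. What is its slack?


Slack = due - current_time - processing
= 16 - 4 - 4
= 8


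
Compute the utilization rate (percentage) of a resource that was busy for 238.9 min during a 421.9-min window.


Utilization = busy / total × 100
= 238.9 / 421.9 × 100
= 56.6%


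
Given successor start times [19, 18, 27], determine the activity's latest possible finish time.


LF = min of all successor start times
Successors start at: [19, 18, 27]
LF = min(19, 18, 27)
= 18


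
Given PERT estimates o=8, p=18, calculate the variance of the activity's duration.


σ² = ((p - o) / 6)² = (p - o)² / 36
= (18 - 8)² / 36
= 10² / 36
= 100 / 36
= 2.7778


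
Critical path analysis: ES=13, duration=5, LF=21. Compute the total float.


EF = ES + duration = 13 + 5 = 18
LS = LF - duration = 21 - 5 = 16
Total Float = LF - EF = 21 - 18
(or LS - ES = 16 - 13)
= 3


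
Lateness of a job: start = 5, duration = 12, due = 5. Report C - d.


Completion = 5 + 12 = 17
Lateness = C - d = 17 - 5
= 12


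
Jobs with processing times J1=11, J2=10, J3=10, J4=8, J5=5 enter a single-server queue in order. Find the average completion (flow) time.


Completion times:
  J1: completes at 11
  J2: completes at 21
  J3: completes at 31
  J4: completes at 39
  J5: completes at 44
Sum = 146
Average = 146/5
= 29.20


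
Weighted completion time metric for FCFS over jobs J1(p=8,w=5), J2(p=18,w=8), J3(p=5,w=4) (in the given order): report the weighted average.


Completion times:
  J1: C=8, w×C=5×8=40
  J2: C=26, w×C=8×26=208
  J3: C=31, w×C=4×31=124
Sum w×C = 372
Sum w = 17
Weighted avg = 372/17
= 21.88


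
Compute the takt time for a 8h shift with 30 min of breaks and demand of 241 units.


Available = 8×60 - 30 = 450 min
Takt time = 450 / 241
= 1.87 min/unit


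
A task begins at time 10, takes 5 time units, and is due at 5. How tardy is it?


Completion = start + processing = 10 + 5 = 15
Tardiness = max(0, C - d) = max(0, 15 - 5)
= max(0, 10)
= 10


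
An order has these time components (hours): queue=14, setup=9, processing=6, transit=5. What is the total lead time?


Lead time = queue + setup + processing + transit
= 14 + 9 + 6 + 5
= 34 hours


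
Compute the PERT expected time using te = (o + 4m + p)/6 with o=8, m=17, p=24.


te = (o + 4m + p) / 6
= (8 + 4×17 + 24) / 6
= (8 + 68 + 24) / 6
= 100 / 6
= 16.67


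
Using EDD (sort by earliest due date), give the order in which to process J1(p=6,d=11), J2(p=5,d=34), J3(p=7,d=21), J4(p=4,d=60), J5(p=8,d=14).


EDD: sort by earliest due date
  J1: d=11, p=6
  J5: d=14, p=8
  J3: d=21, p=7
  J2: d=34, p=5
  J4: d=60, p=4
Order: J1 → J5 → J3 → J2 → J4


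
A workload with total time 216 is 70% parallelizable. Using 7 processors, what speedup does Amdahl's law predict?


Amdahl's law: T_p = T × ((1-p) + p/N)
= 216 × ((1-0.7) + 0.7/7)
= 216 × (0.30 + 0.1000)
= 216 × 0.4000
= 86.40
Speedup = 216/86.40
= 2.50×


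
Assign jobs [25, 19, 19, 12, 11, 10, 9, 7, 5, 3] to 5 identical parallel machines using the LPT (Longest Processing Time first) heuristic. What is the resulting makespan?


Jobs (LPT sorted): [25, 19, 19, 12, 11, 10, 9, 7, 5, 3]
Machines: 5
  J=25 → Machine 1 (load: 0+25=25)
  J=19 → Machine 2 (load: 0+19=19)
  J=19 → Machine 3 (load: 0+19=19)
  J=12 → Machine 4 (load: 0+12=12)
  J=11 → Machine 5 (load: 0+11=11)
  J=10 → Machine 5 (load: 11+10=21)
  J=9 → Machine 4 (load: 12+9=21)
  J=7 → Machine 2 (load: 19+7=26)
  J=5 → Machine 3 (load: 19+5=24)
  J=3 → Machine 4 (load: 21+3=24)
Machine loads: [25, 26, 24, 24, 21]
Makespan = max = 26 time units


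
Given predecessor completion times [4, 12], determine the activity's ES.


ES = max of all predecessor completion times
Predecessors: [4, 12]
ES = max(4, 12)
= 12


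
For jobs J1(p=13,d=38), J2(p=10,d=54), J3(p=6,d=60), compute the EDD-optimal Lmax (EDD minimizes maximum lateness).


EDD order: J1 → J2 → J3
Completion and lateness:
  J1: C=13, d=38, L=13-38=-25
  J2: C=23, d=54, L=23-54=-31
  J3: C=29, d=60, L=29-60=-31
Lmax = max(-25, -31, -31)
= -25


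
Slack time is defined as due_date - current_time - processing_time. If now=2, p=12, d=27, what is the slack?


Slack = due - current_time - processing
= 27 - 2 - 12
= 13


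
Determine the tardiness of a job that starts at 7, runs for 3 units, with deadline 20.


Completion = start + processing = 7 + 3 = 10
Tardiness = max(0, C - d) = max(0, 10 - 20)
= max(0, -10)
= 0


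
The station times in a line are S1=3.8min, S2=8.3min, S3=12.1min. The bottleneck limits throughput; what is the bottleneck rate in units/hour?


Bottleneck = longest station time
Station times: [3.8, 8.3, 12.1]
Max = 12.1 min
Rate = 60 / 12.1
= 4.96 units/hour (bottleneck: 12.1min)


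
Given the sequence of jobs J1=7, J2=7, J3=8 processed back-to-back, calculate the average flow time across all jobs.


Completion times:
  J1: completes at 7
  J2: completes at 14
  J3: completes at 22
Sum = 43
Average = 43/3
= 14.33


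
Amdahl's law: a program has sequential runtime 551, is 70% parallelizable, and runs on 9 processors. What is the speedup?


Amdahl's law: T_p = T × ((1-p) + p/N)
= 551 × ((1-0.7) + 0.7/9)
= 551 × (0.30 + 0.0778)
= 551 × 0.3778
= 208.16
Speedup = 551/208.16
= 2.65×


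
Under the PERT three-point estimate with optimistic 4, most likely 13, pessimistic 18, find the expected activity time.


te = (o + 4m + p) / 6
= (4 + 4×13 + 18) / 6
= (4 + 52 + 18) / 6
= 74 / 6
= 12.33


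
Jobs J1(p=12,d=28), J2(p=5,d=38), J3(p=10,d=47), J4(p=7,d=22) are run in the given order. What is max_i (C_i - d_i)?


Lateness per job (L = C - d):
  J1: C=12, d=28, L=-16
  J2: C=17, d=38, L=-21
  J3: C=27, d=47, L=-20
  J4: C=34, d=22, L=12
Lmax = max(-16, -21, -20, 12)
= 12


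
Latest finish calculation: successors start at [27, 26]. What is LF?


LF = min of all successor start times
Successors start at: [27, 26]
LF = min(27, 26)
= 26


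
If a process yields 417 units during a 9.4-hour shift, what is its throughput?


Throughput = units / time
= 417 / 9.4
= 44.4 units/hour


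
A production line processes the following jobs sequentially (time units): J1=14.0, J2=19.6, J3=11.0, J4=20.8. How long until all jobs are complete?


Sequential makespan: sum all processing times
= 14.0 + 19.6 + 11.0 + 20.8
= 65.4 time units


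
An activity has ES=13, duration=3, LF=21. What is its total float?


EF = ES + duration = 13 + 3 = 16
LS = LF - duration = 21 - 3 = 18
Total Float = LF - EF = 21 - 16
(or LS - ES = 18 - 13)
= 5


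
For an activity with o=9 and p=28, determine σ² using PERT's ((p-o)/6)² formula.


σ² = ((p - o) / 6)² = (p - o)² / 36
= (28 - 9)² / 36
= 19² / 36
= 361 / 36
= 10.0278


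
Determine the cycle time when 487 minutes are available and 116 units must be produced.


Cycle time = available time / demand
= 487 / 116
= 4.20 min/unit


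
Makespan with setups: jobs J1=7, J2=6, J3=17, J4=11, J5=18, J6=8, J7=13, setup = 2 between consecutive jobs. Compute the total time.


Makespan = Σ processing + (n-1) × setup
= (7 + 6 + 17 + 11 + 18 + 8 + 13) + (7-1)×2
= 80 + 12
= 92 time units


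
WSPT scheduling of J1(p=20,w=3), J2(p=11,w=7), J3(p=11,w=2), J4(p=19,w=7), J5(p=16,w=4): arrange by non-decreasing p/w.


WSPT (Smith's rule): sort by p/w ascending
  J2: p/w = 11/7 = 1.571
  J4: p/w = 19/7 = 2.714
  J5: p/w = 16/4 = 4.000
  J3: p/w = 11/2 = 5.500
  J1: p/w = 20/3 = 6.667
Order: J2 → J4 → J5 → J3 → J1


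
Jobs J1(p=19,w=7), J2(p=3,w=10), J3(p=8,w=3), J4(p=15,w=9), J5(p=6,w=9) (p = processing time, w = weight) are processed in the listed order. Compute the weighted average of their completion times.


Completion times:
  J1: C=19, w×C=7×19=133
  J2: C=22, w×C=10×22=220
  J3: C=30, w×C=3×30=90
  J4: C=45, w×C=9×45=405
  J5: C=51, w×C=9×51=459
Sum w×C = 1307
Sum w = 38
Weighted avg = 1307/38
= 34.39


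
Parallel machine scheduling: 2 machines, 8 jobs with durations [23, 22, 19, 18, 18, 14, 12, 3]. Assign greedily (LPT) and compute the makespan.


Jobs (LPT sorted): [23, 22, 19, 18, 18, 14, 12, 3]
Machines: 2
  J=23 → Machine 1 (load: 0+23=23)
  J=22 → Machine 2 (load: 0+22=22)
  J=19 → Machine 2 (load: 22+19=41)
  J=18 → Machine 1 (load: 23+18=41)
  J=18 → Machine 1 (load: 41+18=59)
  J=14 → Machine 2 (load: 41+14=55)
  J=12 → Machine 2 (load: 55+12=67)
  J=3 → Machine 1 (load: 59+3=62)
Machine loads: [62, 67]
Makespan = max = 67 time units


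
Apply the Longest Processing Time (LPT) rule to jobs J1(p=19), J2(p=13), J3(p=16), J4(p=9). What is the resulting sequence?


LPT: sort by longest processing time first
  J1: p=19
  J3: p=16
  J2: p=13
  J4: p=9
Order: J1 → J3 → J2 → J4


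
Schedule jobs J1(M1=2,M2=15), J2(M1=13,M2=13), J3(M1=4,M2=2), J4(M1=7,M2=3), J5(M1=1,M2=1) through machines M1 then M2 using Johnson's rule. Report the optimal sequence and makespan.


Johnson's rule:
Group 1 (M1≤M2, sort by M1): ['J5', 'J1', 'J2']
Group 2 (M1>M2, sort desc M2): ['J4', 'J3']
Sequence: J5 → J1 → J2 → J4 → J3
Makespan calculation:
  J5: M1 done=1, M2 done=2
  J1: M1 done=3, M2 done=18
  J2: M1 done=16, M2 done=31
  J4: M1 done=23, M2 done=34
  J3: M1 done=27, M2 done=36
= Sequence: J5 → J1 → J2 → J4 → J3, Makespan: 36


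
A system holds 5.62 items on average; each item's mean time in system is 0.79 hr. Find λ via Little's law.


Little's law: L = λW → λ = L / W
= 5.62 / 0.79
= 7.11 per hour


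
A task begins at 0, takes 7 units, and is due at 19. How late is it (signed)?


Completion = 0 + 7 = 7
Lateness = C - d = 7 - 19
= -12


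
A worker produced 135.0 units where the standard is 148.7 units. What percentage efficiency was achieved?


Efficiency = (actual / standard) × 100
= (135.0 / 148.7) × 100
= 90.8%


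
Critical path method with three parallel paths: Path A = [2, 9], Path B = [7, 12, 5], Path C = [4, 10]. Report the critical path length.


Path A: 2 + 9 = 11
Path B: 7 + 12 + 5 = 24
Path C: 4 + 10 = 14
Critical path = longest = max(11, 24, 14)
= 24 (Path B)


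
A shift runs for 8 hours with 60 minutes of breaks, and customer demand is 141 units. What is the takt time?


Available = 8×60 - 60 = 420 min
Takt time = 420 / 141
= 2.98 min/unit


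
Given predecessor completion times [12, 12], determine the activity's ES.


ES = max of all predecessor completion times
Predecessors: [12, 12]
ES = max(12, 12)
= 12


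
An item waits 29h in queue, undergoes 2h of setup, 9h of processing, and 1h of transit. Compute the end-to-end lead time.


Lead time = queue + setup + processing + transit
= 29 + 2 + 9 + 1
= 41 hours


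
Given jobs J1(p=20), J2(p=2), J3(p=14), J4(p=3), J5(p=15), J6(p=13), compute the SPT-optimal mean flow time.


SPT order: J2 → J4 → J6 → J3 → J5 → J1
Completion times:
  J2: C=2
  J4: C=5
  J6: C=18
  J3: C=32
  J5: C=47
  J1: C=67
Sum = 171, n = 6
Mean flow = 171/6
= 28.50


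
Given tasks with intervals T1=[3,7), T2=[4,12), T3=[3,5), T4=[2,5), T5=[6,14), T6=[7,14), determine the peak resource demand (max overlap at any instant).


Check each time point for overlaps:
  t=4: 4 tasks active (T1, T2, T3, T4)
Max concurrent = 4


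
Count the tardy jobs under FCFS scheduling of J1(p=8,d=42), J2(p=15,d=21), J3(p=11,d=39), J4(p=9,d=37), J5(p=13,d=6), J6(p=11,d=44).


Completion vs due date:
  J1: C=8, d=42 → on time
  J2: C=23, d=21 → TARDY
  J3: C=34, d=39 → on time
  J4: C=43, d=37 → TARDY
  J5: C=56, d=6 → TARDY
  J6: C=67, d=44 → TARDY
Tardy jobs: J2, J4, J5, J6
Count = 4


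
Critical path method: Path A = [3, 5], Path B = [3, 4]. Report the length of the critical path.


Path A: 3 + 5 = 8
Path B: 3 + 4 = 7
Critical path = longest = max(8, 7)
= 8 (Path A)


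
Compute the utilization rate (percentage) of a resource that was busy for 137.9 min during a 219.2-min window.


Utilization = busy / total × 100
= 137.9 / 219.2 × 100
= 62.9%


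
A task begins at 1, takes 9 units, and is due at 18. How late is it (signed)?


Completion = 1 + 9 = 10
Lateness = C - d = 10 - 18
= -8


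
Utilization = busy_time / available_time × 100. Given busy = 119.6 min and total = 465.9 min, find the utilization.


Utilization = busy / total × 100
= 119.6 / 465.9 × 100
= 25.7%


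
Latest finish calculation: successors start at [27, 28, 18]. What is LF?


LF = min of all successor start times
Successors start at: [27, 28, 18]
LF = min(27, 28, 18)
= 18


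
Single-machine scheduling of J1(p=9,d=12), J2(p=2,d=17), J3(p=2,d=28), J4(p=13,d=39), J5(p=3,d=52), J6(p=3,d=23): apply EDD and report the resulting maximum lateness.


EDD order: J1 → J2 → J6 → J3 → J4 → J5
Completion and lateness:
  J1: C=9, d=12, L=9-12=-3
  J2: C=11, d=17, L=11-17=-6
  J6: C=14, d=23, L=14-23=-9
  J3: C=16, d=28, L=16-28=-12
  J4: C=29, d=39, L=29-39=-10
  J5: C=32, d=52, L=32-52=-20
Lmax = max(-3, -6, -9, -12, -10, -20)
= -3


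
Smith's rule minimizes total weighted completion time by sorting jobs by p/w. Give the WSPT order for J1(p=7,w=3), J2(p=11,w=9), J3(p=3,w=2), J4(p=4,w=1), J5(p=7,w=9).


WSPT (Smith's rule): sort by p/w ascending
  J5: p/w = 7/9 = 0.778
  J2: p/w = 11/9 = 1.222
  J3: p/w = 3/2 = 1.500
  J1: p/w = 7/3 = 2.333
  J4: p/w = 4/1 = 4.000
Order: J5 → J2 → J3 → J1 → J4


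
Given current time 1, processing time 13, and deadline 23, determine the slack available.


Slack = due - current_time - processing
= 23 - 1 - 13
= 9


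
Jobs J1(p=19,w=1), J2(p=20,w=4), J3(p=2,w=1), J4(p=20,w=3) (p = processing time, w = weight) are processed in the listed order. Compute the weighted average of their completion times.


Completion times:
  J1: C=19, w×C=1×19=19
  J2: C=39, w×C=4×39=156
  J3: C=41, w×C=1×41=41
  J4: C=61, w×C=3×61=183
Sum w×C = 399
Sum w = 9
Weighted avg = 399/9
= 44.33


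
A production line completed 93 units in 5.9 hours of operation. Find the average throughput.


Throughput = units / time
= 93 / 5.9
= 15.8 units/hour


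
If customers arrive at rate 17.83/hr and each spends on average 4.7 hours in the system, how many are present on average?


Little's law: L = λ × W
= 17.83 × 4.7
= 83.80


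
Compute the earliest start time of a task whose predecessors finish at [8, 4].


ES = max of all predecessor completion times
Predecessors: [8, 4]
ES = max(8, 4)
= 8


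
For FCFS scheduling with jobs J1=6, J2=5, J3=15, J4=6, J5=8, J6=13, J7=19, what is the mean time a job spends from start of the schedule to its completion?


Completion times:
  J1: completes at 6
  J2: completes at 11
  J3: completes at 26
  J4: completes at 32
  J5: completes at 40
  J6: completes at 53
  J7: completes at 72
Sum = 240
Average = 240/7
= 34.29


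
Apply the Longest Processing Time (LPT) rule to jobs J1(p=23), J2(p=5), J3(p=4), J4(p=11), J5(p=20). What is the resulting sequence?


LPT: sort by longest processing time first
  J1: p=23
  J5: p=20
  J4: p=11
  J2: p=5
  J3: p=4
Order: J1 → J5 → J4 → J2 → J3


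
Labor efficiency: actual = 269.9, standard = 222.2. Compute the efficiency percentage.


Efficiency = (actual / standard) × 100
= (269.9 / 222.2) × 100
= 121.5%


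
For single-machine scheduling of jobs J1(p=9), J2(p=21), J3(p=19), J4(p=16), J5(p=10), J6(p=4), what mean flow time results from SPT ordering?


SPT order: J6 → J1 → J5 → J4 → J3 → J2
Completion times:
  J6: C=4
  J1: C=13
  J5: C=23
  J4: C=39
  J3: C=58
  J2: C=79
Sum = 216, n = 6
Mean flow = 216/6
= 36.00


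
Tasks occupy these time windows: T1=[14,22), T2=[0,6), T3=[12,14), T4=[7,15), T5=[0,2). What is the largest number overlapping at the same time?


Check each time point for overlaps:
  t=0: 2 tasks active (T2, T5)
Max concurrent = 2


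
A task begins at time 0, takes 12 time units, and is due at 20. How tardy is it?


Completion = start + processing = 0 + 12 = 12
Tardiness = max(0, C - d) = max(0, 12 - 20)
= max(0, -8)
= 0


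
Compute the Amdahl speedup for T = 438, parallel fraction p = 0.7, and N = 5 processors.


Amdahl's law: T_p = T × ((1-p) + p/N)
= 438 × ((1-0.7) + 0.7/5)
= 438 × (0.30 + 0.1400)
= 438 × 0.4400
= 192.72
Speedup = 438/192.72
= 2.27×


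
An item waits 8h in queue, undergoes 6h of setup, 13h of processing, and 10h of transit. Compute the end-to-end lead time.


Lead time = queue + setup + processing + transit
= 8 + 6 + 13 + 10
= 37 hours


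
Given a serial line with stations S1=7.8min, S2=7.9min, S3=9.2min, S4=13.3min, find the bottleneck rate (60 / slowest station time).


Bottleneck = longest station time
Station times: [7.8, 7.9, 9.2, 13.3]
Max = 13.3 min
Rate = 60 / 13.3
= 4.51 units/hour (bottleneck: 13.3min)


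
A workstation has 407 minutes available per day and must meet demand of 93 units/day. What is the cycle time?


Cycle time = available time / demand
= 407 / 93
= 4.38 min/unit


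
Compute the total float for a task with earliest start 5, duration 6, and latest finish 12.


EF = ES + duration = 5 + 6 = 11
LS = LF - duration = 12 - 6 = 6
Total Float = LF - EF = 12 - 11
(or LS - ES = 6 - 5)
= 1


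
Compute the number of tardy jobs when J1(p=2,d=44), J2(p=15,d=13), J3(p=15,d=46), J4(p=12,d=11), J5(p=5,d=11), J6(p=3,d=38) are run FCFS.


Completion vs due date:
  J1: C=2, d=44 → on time
  J2: C=17, d=13 → TARDY
  J3: C=32, d=46 → on time
  J4: C=44, d=11 → TARDY
  J5: C=49, d=11 → TARDY
  J6: C=52, d=38 → TARDY
Tardy jobs: J2, J4, J5, J6
Count = 4


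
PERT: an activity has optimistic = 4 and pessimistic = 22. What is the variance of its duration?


σ² = ((p - o) / 6)² = (p - o)² / 36
= (22 - 4)² / 36
= 18² / 36
= 324 / 36
= 9.0000


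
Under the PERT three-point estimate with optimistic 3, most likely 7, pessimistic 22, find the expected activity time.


te = (o + 4m + p) / 6
= (3 + 4×7 + 22) / 6
= (3 + 28 + 22) / 6
= 53 / 6
= 8.83


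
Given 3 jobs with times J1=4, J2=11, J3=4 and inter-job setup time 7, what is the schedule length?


Makespan = Σ processing + (n-1) × setup
= (4 + 11 + 4) + (3-1)×7
= 19 + 14
= 33 time units


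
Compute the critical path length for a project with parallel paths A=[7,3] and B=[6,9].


Path A: 7 + 3 = 10
Path B: 6 + 9 = 15
Critical path = longest = max(10, 15)
= 15 (Path B)


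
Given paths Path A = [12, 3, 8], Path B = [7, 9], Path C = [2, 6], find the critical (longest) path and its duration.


Path A: 12 + 3 + 8 = 23
Path B: 7 + 9 = 16
Path C: 2 + 6 = 8
Critical path = longest = max(23, 16, 8)
= 23 (Path A)


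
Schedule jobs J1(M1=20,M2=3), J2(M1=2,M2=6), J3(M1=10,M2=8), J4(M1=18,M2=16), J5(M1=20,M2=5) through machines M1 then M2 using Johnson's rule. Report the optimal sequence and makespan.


Johnson's rule:
Group 1 (M1≤M2, sort by M1): ['J2']
Group 2 (M1>M2, sort desc M2): ['J4', 'J3', 'J5', 'J1']
Sequence: J2 → J4 → J3 → J5 → J1
Makespan calculation:
  J2: M1 done=2, M2 done=8
  J4: M1 done=20, M2 done=36
  J3: M1 done=30, M2 done=44
  J5: M1 done=50, M2 done=55
  J1: M1 done=70, M2 done=73
= Sequence: J2 → J4 → J3 → J5 → J1, Makespan: 73


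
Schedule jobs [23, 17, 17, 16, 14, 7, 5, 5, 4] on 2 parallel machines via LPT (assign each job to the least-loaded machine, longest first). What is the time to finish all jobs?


Jobs (LPT sorted): [23, 17, 17, 16, 14, 7, 5, 5, 4]
Machines: 2
  J=23 → Machine 1 (load: 0+23=23)
  J=17 → Machine 2 (load: 0+17=17)
  J=17 → Machine 2 (load: 17+17=34)
  J=16 → Machine 1 (load: 23+16=39)
  J=14 → Machine 2 (load: 34+14=48)
  J=7 → Machine 1 (load: 39+7=46)
  J=5 → Machine 1 (load: 46+5=51)
  J=5 → Machine 2 (load: 48+5=53)
  J=4 → Machine 1 (load: 51+4=55)
Machine loads: [55, 53]
Makespan = max = 55 time units


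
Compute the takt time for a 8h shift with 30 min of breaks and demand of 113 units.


Available = 8×60 - 30 = 450 min
Takt time = 450 / 113
= 3.98 min/unit


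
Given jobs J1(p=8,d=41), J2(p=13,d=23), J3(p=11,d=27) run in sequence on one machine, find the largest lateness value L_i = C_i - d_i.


Lateness per job (L = C - d):
  J1: C=8, d=41, L=-33
  J2: C=21, d=23, L=-2
  J3: C=32, d=27, L=5
Lmax = max(-33, -2, 5)
= 5


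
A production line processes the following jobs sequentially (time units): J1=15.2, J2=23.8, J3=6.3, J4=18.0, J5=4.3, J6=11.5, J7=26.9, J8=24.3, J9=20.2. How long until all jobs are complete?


Sequential makespan: sum all processing times
= 15.2 + 23.8 + 6.3 + 18.0 + 4.3 + 11.5 + 26.9 + 24.3 + 20.2
= 150.5 time units


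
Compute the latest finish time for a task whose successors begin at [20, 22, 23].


LF = min of all successor start times
Successors start at: [20, 22, 23]
LF = min(20, 22, 23)
= 20


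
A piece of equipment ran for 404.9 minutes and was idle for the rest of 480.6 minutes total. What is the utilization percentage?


Utilization = busy / total × 100
= 404.9 / 480.6 × 100
= 84.2%


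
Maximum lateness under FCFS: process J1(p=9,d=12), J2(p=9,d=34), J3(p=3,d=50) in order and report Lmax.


Lateness per job (L = C - d):
  J1: C=9, d=12, L=-3
  J2: C=18, d=34, L=-16
  J3: C=21, d=50, L=-29
Lmax = max(-3, -16, -29)
= -3


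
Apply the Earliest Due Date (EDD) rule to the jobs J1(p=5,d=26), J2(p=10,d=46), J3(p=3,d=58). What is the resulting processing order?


EDD: sort by earliest due date
  J1: d=26, p=5
  J2: d=46, p=10
  J3: d=58, p=3
Order: J1 → J2 → J3


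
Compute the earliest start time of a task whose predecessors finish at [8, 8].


ES = max of all predecessor completion times
Predecessors: [8, 8]
ES = max(8, 8)
= 8


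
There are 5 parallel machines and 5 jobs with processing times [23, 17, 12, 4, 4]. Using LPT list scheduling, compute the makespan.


Jobs (LPT sorted): [23, 17, 12, 4, 4]
Machines: 5
  J=23 → Machine 1 (load: 0+23=23)
  J=17 → Machine 2 (load: 0+17=17)
  J=12 → Machine 3 (load: 0+12=12)
  J=4 → Machine 4 (load: 0+4=4)
  J=4 → Machine 5 (load: 0+4=4)
Machine loads: [23, 17, 12, 4, 4]
Makespan = max = 23 time units


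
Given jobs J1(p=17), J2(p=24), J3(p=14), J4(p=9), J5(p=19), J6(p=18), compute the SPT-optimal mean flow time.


SPT order: J4 → J3 → J1 → J6 → J5 → J2
Completion times:
  J4: C=9
  J3: C=23
  J1: C=40
  J6: C=58
  J5: C=77
  J2: C=101
Sum = 308, n = 6
Mean flow = 308/6
= 51.33


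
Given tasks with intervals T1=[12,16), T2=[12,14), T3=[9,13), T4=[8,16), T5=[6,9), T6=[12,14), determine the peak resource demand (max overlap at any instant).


Check each time point for overlaps:
  t=12: 5 tasks active (T1, T2, T3, T4, T6)
Max concurrent = 5


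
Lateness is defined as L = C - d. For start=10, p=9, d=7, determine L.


Completion = 10 + 9 = 19
Lateness = C - d = 19 - 7
= 12


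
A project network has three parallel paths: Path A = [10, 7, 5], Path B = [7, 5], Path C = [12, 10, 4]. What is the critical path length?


Path A: 10 + 7 + 5 = 22
Path B: 7 + 5 = 12
Path C: 12 + 10 + 4 = 26
Critical path = longest = max(22, 12, 26)
= 26 (Path C)


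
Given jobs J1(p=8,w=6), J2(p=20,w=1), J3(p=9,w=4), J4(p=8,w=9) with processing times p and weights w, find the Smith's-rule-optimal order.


WSPT (Smith's rule): sort by p/w ascending
  J4: p/w = 8/9 = 0.889
  J1: p/w = 8/6 = 1.333
  J3: p/w = 9/4 = 2.250
  J2: p/w = 20/1 = 20.000
Order: J4 → J1 → J3 → J2


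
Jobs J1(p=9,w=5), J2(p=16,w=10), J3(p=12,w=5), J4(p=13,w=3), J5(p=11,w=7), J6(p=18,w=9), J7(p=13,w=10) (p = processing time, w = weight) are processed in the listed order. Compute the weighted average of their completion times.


Completion times:
  J1: C=9, w×C=5×9=45
  J2: C=25, w×C=10×25=250
  J3: C=37, w×C=5×37=185
  J4: C=50, w×C=3×50=150
  J5: C=61, w×C=7×61=427
  J6: C=79, w×C=9×79=711
  J7: C=92, w×C=10×92=920
Sum w×C = 2688
Sum w = 49
Weighted avg = 2688/49
= 54.86


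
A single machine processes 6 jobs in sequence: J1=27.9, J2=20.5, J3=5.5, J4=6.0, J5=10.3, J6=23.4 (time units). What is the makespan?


Sequential makespan: sum all processing times
= 27.9 + 20.5 + 5.5 + 6.0 + 10.3 + 23.4
= 93.6 time units


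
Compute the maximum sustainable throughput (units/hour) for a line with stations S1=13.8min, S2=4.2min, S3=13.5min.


Bottleneck = longest station time
Station times: [13.8, 4.2, 13.5]
Max = 13.8 min
Rate = 60 / 13.8
= 4.35 units/hour (bottleneck: 13.8min)


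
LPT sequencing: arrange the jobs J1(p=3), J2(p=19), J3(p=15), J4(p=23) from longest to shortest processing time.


LPT: sort by longest processing time first
  J4: p=23
  J2: p=19
  J3: p=15
  J1: p=3
Order: J4 → J2 → J3 → J1


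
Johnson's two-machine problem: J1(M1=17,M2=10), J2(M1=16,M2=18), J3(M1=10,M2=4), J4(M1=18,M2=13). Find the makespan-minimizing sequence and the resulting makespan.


Johnson's rule:
Group 1 (M1≤M2, sort by M1): ['J2']
Group 2 (M1>M2, sort desc M2): ['J4', 'J1', 'J3']
Sequence: J2 → J4 → J1 → J3
Makespan calculation:
  J2: M1 done=16, M2 done=34
  J4: M1 done=34, M2 done=47
  J1: M1 done=51, M2 done=61
  J3: M1 done=61, M2 done=65
= Sequence: J2 → J4 → J1 → J3, Makespan: 65


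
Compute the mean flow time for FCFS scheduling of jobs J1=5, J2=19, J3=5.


Completion times:
  J1: completes at 5
  J2: completes at 24
  J3: completes at 29
Sum = 58
Average = 58/3
= 19.33


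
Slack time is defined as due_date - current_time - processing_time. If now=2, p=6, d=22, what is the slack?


Slack = due - current_time - processing
= 22 - 2 - 6
= 14


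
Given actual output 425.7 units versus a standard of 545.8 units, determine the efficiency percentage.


Efficiency = (actual / standard) × 100
= (425.7 / 545.8) × 100
= 78.0%


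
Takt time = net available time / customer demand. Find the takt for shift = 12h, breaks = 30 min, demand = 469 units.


Available = 12×60 - 30 = 690 min
Takt time = 690 / 469
= 1.47 min/unit


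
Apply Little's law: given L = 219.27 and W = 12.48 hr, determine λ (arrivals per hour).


Little's law: L = λW → λ = L / W
= 219.27 / 12.48
= 17.57 per hour


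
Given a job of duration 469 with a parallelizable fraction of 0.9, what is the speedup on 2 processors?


Amdahl's law: T_p = T × ((1-p) + p/N)
= 469 × ((1-0.9) + 0.9/2)
= 469 × (0.10 + 0.4500)
= 469 × 0.5500
= 257.95
Speedup = 469/257.95
= 1.82×


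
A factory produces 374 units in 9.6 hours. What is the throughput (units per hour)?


Throughput = units / time
= 374 / 9.6
= 39.0 units/hour


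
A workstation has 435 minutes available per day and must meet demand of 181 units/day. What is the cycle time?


Cycle time = available time / demand
= 435 / 181
= 2.40 min/unit


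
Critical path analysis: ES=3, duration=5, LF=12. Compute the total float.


EF = ES + duration = 3 + 5 = 8
LS = LF - duration = 12 - 5 = 7
Total Float = LF - EF = 12 - 8
(or LS - ES = 7 - 3)
= 4


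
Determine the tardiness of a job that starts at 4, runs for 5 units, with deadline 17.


Completion = start + processing = 4 + 5 = 9
Tardiness = max(0, C - d) = max(0, 9 - 17)
= max(0, -8)
= 0


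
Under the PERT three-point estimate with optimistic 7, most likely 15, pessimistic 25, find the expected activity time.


te = (o + 4m + p) / 6
= (7 + 4×15 + 25) / 6
= (7 + 60 + 25) / 6
= 92 / 6
= 15.33


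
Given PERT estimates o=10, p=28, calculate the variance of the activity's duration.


σ² = ((p - o) / 6)² = (p - o)² / 36
= (28 - 10)² / 36
= 18² / 36
= 324 / 36
= 9.0000


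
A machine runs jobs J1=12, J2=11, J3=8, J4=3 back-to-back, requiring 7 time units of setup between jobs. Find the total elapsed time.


Makespan = Σ processing + (n-1) × setup
= (12 + 11 + 8 + 3) + (4-1)×7
= 34 + 21
= 55 time units


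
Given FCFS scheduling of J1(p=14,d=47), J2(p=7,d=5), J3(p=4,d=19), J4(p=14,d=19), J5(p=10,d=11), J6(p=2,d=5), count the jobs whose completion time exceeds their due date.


Completion vs due date:
  J1: C=14, d=47 → on time
  J2: C=21, d=5 → TARDY
  J3: C=25, d=19 → TARDY
  J4: C=39, d=19 → TARDY
  J5: C=49, d=11 → TARDY
  J6: C=51, d=5 → TARDY
Tardy jobs: J2, J3, J4, J5, J6
Count = 5


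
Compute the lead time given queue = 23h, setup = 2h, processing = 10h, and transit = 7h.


Lead time = queue + setup + processing + transit
= 23 + 2 + 10 + 7
= 42 hours


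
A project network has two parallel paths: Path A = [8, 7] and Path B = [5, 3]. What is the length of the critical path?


Path A: 8 + 7 = 15
Path B: 5 + 3 = 8
Critical path = longest = max(15, 8)
= 15 (Path A)


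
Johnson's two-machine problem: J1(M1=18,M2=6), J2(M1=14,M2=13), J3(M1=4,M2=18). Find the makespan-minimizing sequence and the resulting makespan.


Johnson's rule:
Group 1 (M1≤M2, sort by M1): ['J3']
Group 2 (M1>M2, sort desc M2): ['J2', 'J1']
Sequence: J3 → J2 → J1
Makespan calculation:
  J3: M1 done=4, M2 done=22
  J2: M1 done=18, M2 done=35
  J1: M1 done=36, M2 done=42
= Sequence: J3 → J2 → J1, Makespan: 42


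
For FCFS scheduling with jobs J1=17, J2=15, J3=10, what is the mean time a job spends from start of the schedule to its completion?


Completion times:
  J1: completes at 17
  J2: completes at 32
  J3: completes at 42
Sum = 91
Average = 91/3
= 30.33


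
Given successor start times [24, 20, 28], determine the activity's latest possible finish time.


LF = min of all successor start times
Successors start at: [24, 20, 28]
LF = min(24, 20, 28)
= 20


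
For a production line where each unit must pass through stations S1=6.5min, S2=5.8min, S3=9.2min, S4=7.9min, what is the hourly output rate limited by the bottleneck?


Bottleneck = longest station time
Station times: [6.5, 5.8, 9.2, 7.9]
Max = 9.2 min
Rate = 60 / 9.2
= 6.52 units/hour (bottleneck: 9.2min)


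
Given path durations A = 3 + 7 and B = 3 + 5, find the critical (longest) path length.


Path A: 3 + 7 = 10
Path B: 3 + 5 = 8
Critical path = longest = max(10, 8)
= 10 (Path A)


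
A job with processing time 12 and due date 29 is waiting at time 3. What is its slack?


Slack = due - current_time - processing
= 29 - 3 - 12
= 14


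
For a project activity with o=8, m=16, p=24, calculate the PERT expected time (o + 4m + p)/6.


te = (o + 4m + p) / 6
= (8 + 4×16 + 24) / 6
= (8 + 64 + 24) / 6
= 96 / 6
= 16.00


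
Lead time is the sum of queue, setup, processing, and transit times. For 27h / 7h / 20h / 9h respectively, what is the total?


Lead time = queue + setup + processing + transit
= 27 + 7 + 20 + 9
= 63 hours


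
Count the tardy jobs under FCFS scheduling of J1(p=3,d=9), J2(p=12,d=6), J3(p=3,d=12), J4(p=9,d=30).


Completion vs due date:
  J1: C=3, d=9 → on time
  J2: C=15, d=6 → TARDY
  J3: C=18, d=12 → TARDY
  J4: C=27, d=30 → on time
Tardy jobs: J2, J3
Count = 2


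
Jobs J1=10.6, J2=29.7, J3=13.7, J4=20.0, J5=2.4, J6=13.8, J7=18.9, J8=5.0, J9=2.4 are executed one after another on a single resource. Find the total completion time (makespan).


Sequential makespan: sum all processing times
= 10.6 + 29.7 + 13.7 + 20.0 + 2.4 + 13.8 + 18.9 + 5.0 + 2.4
= 116.5 time units


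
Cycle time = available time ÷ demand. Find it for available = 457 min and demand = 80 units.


Cycle time = available time / demand
= 457 / 80
= 5.71 min/unit


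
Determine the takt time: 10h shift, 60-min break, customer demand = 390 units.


Available = 10×60 - 60 = 540 min
Takt time = 540 / 390
= 1.38 min/unit


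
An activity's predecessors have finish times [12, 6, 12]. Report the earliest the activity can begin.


ES = max of all predecessor completion times
Predecessors: [12, 6, 12]
ES = max(12, 6, 12)
= 12


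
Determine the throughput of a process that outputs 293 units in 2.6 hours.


Throughput = units / time
= 293 / 2.6
= 112.7 units/hour


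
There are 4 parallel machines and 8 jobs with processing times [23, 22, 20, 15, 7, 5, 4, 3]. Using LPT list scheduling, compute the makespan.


Jobs (LPT sorted): [23, 22, 20, 15, 7, 5, 4, 3]
Machines: 4
  J=23 → Machine 1 (load: 0+23=23)
  J=22 → Machine 2 (load: 0+22=22)
  J=20 → Machine 3 (load: 0+20=20)
  J=15 → Machine 4 (load: 0+15=15)
  J=7 → Machine 4 (load: 15+7=22)
  J=5 → Machine 3 (load: 20+5=25)
  J=4 → Machine 2 (load: 22+4=26)
  J=3 → Machine 4 (load: 22+3=25)
Machine loads: [23, 26, 25, 25]
Makespan = max = 26 time units


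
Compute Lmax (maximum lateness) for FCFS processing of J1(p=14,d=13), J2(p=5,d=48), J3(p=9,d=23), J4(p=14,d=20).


Lateness per job (L = C - d):
  J1: C=14, d=13, L=1
  J2: C=19, d=48, L=-29
  J3: C=28, d=23, L=5
  J4: C=42, d=20, L=22
Lmax = max(1, -29, 5, 22)
= 22


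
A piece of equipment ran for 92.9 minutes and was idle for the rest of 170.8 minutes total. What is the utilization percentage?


Utilization = busy / total × 100
= 92.9 / 170.8 × 100
= 54.4%


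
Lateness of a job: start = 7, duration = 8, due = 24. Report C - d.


Completion = 7 + 8 = 15
Lateness = C - d = 15 - 24
= -9


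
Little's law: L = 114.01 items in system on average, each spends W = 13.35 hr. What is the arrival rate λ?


Little's law: L = λW → λ = L / W
= 114.01 / 13.35
= 8.54 per hour


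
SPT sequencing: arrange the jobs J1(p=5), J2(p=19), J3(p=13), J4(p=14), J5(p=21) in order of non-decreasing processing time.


SPT: sort by shortest processing time
  J1: p=5
  J3: p=13
  J4: p=14
  J2: p=19
  J5: p=21
Order: J1 → J3 → J4 → J2 → J5


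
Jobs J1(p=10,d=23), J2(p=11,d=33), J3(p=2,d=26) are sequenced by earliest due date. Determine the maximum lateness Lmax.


EDD order: J1 → J3 → J2
Completion and lateness:
  J1: C=10, d=23, L=10-23=-13
  J3: C=12, d=26, L=12-26=-14
  J2: C=23, d=33, L=23-33=-10
Lmax = max(-13, -14, -10)
= -10


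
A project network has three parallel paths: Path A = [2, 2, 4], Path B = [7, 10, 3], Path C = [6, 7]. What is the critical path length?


Path A: 2 + 2 + 4 = 8
Path B: 7 + 10 + 3 = 20
Path C: 6 + 7 = 13
Critical path = longest = max(8, 20, 13)
= 20 (Path B)


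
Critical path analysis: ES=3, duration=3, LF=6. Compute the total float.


EF = ES + duration = 3 + 3 = 6
LS = LF - duration = 6 - 3 = 3
Total Float = LF - EF = 6 - 6
(or LS - ES = 3 - 3)
= 0


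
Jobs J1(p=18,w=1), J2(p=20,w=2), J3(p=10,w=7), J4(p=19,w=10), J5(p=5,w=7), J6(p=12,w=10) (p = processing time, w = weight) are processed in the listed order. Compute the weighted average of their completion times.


Completion times:
  J1: C=18, w×C=1×18=18
  J2: C=38, w×C=2×38=76
  J3: C=48, w×C=7×48=336
  J4: C=67, w×C=10×67=670
  J5: C=72, w×C=7×72=504
  J6: C=84, w×C=10×84=840
Sum w×C = 2444
Sum w = 37
Weighted avg = 2444/37
= 66.05


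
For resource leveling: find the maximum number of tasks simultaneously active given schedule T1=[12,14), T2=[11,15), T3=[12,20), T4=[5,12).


Check each time point for overlaps:
  t=12: 3 tasks active (T1, T2, T3)
Max concurrent = 3


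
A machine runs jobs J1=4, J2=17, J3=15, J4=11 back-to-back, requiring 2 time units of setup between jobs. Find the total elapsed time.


Makespan = Σ processing + (n-1) × setup
= (4 + 17 + 15 + 11) + (4-1)×2
= 47 + 6
= 53 time units


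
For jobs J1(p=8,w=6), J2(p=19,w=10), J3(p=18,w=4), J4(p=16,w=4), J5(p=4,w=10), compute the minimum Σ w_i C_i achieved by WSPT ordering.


WSPT order (by p/w): J5 → J1 → J2 → J4 → J3
  J5: C=4, w·C=10×4=40
  J1: C=12, w·C=6×12=72
  J2: C=31, w·C=10×31=310
  J4: C=47, w·C=4×47=188
  J3: C=65, w·C=4×65=260
Σ w·C = 870
= 870


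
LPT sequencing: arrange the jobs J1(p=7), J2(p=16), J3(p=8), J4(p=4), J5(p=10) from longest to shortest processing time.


LPT: sort by longest processing time first
  J2: p=16
  J5: p=10
  J3: p=8
  J1: p=7
  J4: p=4
Order: J2 → J5 → J3 → J1 → J4


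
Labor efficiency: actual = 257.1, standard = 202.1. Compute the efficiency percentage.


Efficiency = (actual / standard) × 100
= (257.1 / 202.1) × 100
= 127.2%


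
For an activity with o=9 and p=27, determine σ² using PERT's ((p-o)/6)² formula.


σ² = ((p - o) / 6)² = (p - o)² / 36
= (27 - 9)² / 36
= 18² / 36
= 324 / 36
= 9.0000
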